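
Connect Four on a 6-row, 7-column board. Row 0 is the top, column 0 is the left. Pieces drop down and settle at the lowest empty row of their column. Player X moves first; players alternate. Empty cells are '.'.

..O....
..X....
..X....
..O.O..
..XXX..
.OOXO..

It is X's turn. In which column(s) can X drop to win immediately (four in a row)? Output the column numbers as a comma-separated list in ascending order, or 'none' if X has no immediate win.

Answer: 1

Derivation:
col 0: drop X → no win
col 1: drop X → WIN!
col 3: drop X → no win
col 4: drop X → no win
col 5: drop X → no win
col 6: drop X → no win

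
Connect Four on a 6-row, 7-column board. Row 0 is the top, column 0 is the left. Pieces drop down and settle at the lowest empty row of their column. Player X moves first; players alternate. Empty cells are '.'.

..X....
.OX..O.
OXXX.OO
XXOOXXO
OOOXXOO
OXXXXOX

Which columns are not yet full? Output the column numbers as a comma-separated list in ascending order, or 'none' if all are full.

col 0: top cell = '.' → open
col 1: top cell = '.' → open
col 2: top cell = 'X' → FULL
col 3: top cell = '.' → open
col 4: top cell = '.' → open
col 5: top cell = '.' → open
col 6: top cell = '.' → open

Answer: 0,1,3,4,5,6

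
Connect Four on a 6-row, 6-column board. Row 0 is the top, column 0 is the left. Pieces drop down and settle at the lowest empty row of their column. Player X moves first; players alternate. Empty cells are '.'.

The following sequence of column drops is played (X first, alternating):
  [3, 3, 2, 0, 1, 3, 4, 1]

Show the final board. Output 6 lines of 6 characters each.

Answer: ......
......
......
...O..
.O.O..
OXXXX.

Derivation:
Move 1: X drops in col 3, lands at row 5
Move 2: O drops in col 3, lands at row 4
Move 3: X drops in col 2, lands at row 5
Move 4: O drops in col 0, lands at row 5
Move 5: X drops in col 1, lands at row 5
Move 6: O drops in col 3, lands at row 3
Move 7: X drops in col 4, lands at row 5
Move 8: O drops in col 1, lands at row 4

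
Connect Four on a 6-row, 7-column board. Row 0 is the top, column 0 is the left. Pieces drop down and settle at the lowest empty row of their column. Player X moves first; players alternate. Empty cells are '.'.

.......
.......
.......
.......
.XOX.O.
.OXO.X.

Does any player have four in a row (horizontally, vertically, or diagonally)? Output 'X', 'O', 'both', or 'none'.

none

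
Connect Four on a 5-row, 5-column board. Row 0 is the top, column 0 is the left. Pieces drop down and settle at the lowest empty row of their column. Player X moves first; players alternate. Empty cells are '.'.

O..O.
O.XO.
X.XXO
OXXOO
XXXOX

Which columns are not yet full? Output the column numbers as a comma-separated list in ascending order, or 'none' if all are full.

col 0: top cell = 'O' → FULL
col 1: top cell = '.' → open
col 2: top cell = '.' → open
col 3: top cell = 'O' → FULL
col 4: top cell = '.' → open

Answer: 1,2,4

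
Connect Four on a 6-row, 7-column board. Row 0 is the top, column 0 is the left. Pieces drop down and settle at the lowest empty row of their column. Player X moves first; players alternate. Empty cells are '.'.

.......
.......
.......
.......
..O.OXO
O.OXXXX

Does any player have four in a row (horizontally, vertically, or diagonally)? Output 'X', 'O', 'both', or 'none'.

X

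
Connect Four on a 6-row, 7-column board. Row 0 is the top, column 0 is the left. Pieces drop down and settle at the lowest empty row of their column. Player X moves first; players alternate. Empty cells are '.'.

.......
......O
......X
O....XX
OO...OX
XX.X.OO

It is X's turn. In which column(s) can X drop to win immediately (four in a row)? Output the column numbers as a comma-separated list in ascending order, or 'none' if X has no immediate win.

Answer: 2

Derivation:
col 0: drop X → no win
col 1: drop X → no win
col 2: drop X → WIN!
col 3: drop X → no win
col 4: drop X → no win
col 5: drop X → no win
col 6: drop X → no win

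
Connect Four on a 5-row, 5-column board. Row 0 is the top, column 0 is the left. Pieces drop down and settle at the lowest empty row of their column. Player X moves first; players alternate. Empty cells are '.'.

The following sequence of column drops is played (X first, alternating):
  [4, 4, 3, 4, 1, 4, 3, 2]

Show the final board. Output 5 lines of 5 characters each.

Answer: .....
....O
....O
...XO
.XOXX

Derivation:
Move 1: X drops in col 4, lands at row 4
Move 2: O drops in col 4, lands at row 3
Move 3: X drops in col 3, lands at row 4
Move 4: O drops in col 4, lands at row 2
Move 5: X drops in col 1, lands at row 4
Move 6: O drops in col 4, lands at row 1
Move 7: X drops in col 3, lands at row 3
Move 8: O drops in col 2, lands at row 4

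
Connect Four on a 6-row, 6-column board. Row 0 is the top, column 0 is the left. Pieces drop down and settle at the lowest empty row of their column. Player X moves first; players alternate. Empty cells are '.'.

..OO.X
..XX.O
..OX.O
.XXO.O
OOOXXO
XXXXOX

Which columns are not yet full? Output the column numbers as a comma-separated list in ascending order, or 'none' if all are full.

col 0: top cell = '.' → open
col 1: top cell = '.' → open
col 2: top cell = 'O' → FULL
col 3: top cell = 'O' → FULL
col 4: top cell = '.' → open
col 5: top cell = 'X' → FULL

Answer: 0,1,4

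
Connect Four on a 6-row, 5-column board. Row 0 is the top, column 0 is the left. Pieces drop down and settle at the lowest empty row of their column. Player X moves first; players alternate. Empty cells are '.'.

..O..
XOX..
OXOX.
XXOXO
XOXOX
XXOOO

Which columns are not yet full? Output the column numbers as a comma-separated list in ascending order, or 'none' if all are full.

col 0: top cell = '.' → open
col 1: top cell = '.' → open
col 2: top cell = 'O' → FULL
col 3: top cell = '.' → open
col 4: top cell = '.' → open

Answer: 0,1,3,4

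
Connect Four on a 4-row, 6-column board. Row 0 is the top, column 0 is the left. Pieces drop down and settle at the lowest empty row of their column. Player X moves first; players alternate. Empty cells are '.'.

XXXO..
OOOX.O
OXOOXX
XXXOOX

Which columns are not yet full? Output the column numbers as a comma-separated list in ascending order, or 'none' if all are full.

Answer: 4,5

Derivation:
col 0: top cell = 'X' → FULL
col 1: top cell = 'X' → FULL
col 2: top cell = 'X' → FULL
col 3: top cell = 'O' → FULL
col 4: top cell = '.' → open
col 5: top cell = '.' → open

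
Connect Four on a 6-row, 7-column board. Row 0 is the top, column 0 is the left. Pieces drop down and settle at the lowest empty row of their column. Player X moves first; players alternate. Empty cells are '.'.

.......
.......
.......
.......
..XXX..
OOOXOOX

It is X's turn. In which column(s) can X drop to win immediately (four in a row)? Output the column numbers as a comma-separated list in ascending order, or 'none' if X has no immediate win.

col 0: drop X → no win
col 1: drop X → WIN!
col 2: drop X → no win
col 3: drop X → no win
col 4: drop X → no win
col 5: drop X → WIN!
col 6: drop X → no win

Answer: 1,5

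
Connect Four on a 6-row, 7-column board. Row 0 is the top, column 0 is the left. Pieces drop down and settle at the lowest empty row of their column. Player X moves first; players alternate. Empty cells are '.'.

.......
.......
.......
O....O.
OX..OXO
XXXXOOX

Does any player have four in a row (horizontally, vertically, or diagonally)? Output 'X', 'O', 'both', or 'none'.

X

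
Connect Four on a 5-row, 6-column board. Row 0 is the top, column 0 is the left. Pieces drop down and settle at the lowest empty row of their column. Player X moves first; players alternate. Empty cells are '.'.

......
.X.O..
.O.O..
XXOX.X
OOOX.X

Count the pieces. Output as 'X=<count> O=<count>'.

X=7 O=7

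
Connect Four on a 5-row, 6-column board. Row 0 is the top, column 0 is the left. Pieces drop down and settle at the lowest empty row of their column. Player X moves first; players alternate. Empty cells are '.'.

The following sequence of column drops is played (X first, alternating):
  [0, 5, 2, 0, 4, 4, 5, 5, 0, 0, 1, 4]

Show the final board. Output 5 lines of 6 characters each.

Move 1: X drops in col 0, lands at row 4
Move 2: O drops in col 5, lands at row 4
Move 3: X drops in col 2, lands at row 4
Move 4: O drops in col 0, lands at row 3
Move 5: X drops in col 4, lands at row 4
Move 6: O drops in col 4, lands at row 3
Move 7: X drops in col 5, lands at row 3
Move 8: O drops in col 5, lands at row 2
Move 9: X drops in col 0, lands at row 2
Move 10: O drops in col 0, lands at row 1
Move 11: X drops in col 1, lands at row 4
Move 12: O drops in col 4, lands at row 2

Answer: ......
O.....
X...OO
O...OX
XXX.XO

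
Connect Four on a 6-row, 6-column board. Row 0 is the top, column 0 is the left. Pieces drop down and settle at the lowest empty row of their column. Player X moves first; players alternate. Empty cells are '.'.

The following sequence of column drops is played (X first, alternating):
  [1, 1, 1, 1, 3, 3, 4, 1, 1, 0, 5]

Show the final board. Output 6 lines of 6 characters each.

Move 1: X drops in col 1, lands at row 5
Move 2: O drops in col 1, lands at row 4
Move 3: X drops in col 1, lands at row 3
Move 4: O drops in col 1, lands at row 2
Move 5: X drops in col 3, lands at row 5
Move 6: O drops in col 3, lands at row 4
Move 7: X drops in col 4, lands at row 5
Move 8: O drops in col 1, lands at row 1
Move 9: X drops in col 1, lands at row 0
Move 10: O drops in col 0, lands at row 5
Move 11: X drops in col 5, lands at row 5

Answer: .X....
.O....
.O....
.X....
.O.O..
OX.XXX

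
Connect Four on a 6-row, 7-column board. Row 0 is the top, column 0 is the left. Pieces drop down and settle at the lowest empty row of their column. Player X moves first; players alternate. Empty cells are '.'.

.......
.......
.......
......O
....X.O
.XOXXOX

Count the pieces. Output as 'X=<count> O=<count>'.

X=5 O=4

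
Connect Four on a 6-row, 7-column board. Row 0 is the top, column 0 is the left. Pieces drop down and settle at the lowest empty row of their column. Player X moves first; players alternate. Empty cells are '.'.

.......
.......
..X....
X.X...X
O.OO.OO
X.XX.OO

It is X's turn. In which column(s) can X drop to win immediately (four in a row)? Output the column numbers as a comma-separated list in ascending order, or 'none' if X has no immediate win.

col 0: drop X → no win
col 1: drop X → WIN!
col 2: drop X → no win
col 3: drop X → no win
col 4: drop X → no win
col 5: drop X → no win
col 6: drop X → no win

Answer: 1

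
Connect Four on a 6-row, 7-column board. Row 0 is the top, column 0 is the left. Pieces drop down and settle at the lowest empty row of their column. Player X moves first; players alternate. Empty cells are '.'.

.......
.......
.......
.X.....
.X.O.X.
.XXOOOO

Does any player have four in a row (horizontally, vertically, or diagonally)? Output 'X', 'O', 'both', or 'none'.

O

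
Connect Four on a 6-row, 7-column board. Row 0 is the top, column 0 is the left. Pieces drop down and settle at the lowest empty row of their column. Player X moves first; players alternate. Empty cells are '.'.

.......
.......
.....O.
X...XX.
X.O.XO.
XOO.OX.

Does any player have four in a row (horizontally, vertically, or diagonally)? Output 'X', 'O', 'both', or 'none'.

none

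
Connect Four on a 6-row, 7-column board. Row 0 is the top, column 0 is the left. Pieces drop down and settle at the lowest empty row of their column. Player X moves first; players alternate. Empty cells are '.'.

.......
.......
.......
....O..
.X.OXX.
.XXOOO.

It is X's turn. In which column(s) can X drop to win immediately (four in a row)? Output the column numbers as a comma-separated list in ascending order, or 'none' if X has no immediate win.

col 0: drop X → no win
col 1: drop X → no win
col 2: drop X → no win
col 3: drop X → no win
col 4: drop X → no win
col 5: drop X → no win
col 6: drop X → no win

Answer: none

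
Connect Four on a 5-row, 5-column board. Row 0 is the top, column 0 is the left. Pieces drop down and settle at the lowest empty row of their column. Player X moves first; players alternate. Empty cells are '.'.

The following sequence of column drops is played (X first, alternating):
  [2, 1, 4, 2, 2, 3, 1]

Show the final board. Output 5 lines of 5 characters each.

Answer: .....
.....
..X..
.XO..
.OXOX

Derivation:
Move 1: X drops in col 2, lands at row 4
Move 2: O drops in col 1, lands at row 4
Move 3: X drops in col 4, lands at row 4
Move 4: O drops in col 2, lands at row 3
Move 5: X drops in col 2, lands at row 2
Move 6: O drops in col 3, lands at row 4
Move 7: X drops in col 1, lands at row 3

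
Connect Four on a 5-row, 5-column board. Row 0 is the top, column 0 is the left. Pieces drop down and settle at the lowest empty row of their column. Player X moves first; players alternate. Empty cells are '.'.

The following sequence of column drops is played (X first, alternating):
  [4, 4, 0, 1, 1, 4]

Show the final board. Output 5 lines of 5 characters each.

Move 1: X drops in col 4, lands at row 4
Move 2: O drops in col 4, lands at row 3
Move 3: X drops in col 0, lands at row 4
Move 4: O drops in col 1, lands at row 4
Move 5: X drops in col 1, lands at row 3
Move 6: O drops in col 4, lands at row 2

Answer: .....
.....
....O
.X..O
XO..X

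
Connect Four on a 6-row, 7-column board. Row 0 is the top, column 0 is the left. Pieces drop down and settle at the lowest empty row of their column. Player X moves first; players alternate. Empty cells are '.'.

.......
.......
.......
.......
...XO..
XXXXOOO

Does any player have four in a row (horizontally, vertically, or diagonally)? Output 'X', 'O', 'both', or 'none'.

X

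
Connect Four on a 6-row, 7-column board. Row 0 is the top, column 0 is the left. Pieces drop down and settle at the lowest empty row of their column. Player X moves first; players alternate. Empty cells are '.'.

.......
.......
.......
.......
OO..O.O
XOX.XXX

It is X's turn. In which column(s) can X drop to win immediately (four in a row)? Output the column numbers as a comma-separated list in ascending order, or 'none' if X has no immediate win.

Answer: 3

Derivation:
col 0: drop X → no win
col 1: drop X → no win
col 2: drop X → no win
col 3: drop X → WIN!
col 4: drop X → no win
col 5: drop X → no win
col 6: drop X → no win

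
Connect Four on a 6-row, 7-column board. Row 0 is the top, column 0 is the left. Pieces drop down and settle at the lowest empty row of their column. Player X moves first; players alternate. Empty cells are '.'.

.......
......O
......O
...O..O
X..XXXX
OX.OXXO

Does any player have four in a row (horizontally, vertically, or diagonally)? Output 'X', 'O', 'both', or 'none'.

X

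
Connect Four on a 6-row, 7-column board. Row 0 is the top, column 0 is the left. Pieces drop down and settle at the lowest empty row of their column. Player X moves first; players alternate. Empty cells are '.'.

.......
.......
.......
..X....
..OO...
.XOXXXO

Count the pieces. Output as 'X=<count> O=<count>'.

X=5 O=4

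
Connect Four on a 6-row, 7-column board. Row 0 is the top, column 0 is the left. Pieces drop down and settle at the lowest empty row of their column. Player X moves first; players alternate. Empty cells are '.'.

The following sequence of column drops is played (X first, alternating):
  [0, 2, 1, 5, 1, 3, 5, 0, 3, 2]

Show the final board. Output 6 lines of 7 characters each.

Move 1: X drops in col 0, lands at row 5
Move 2: O drops in col 2, lands at row 5
Move 3: X drops in col 1, lands at row 5
Move 4: O drops in col 5, lands at row 5
Move 5: X drops in col 1, lands at row 4
Move 6: O drops in col 3, lands at row 5
Move 7: X drops in col 5, lands at row 4
Move 8: O drops in col 0, lands at row 4
Move 9: X drops in col 3, lands at row 4
Move 10: O drops in col 2, lands at row 4

Answer: .......
.......
.......
.......
OXOX.X.
XXOO.O.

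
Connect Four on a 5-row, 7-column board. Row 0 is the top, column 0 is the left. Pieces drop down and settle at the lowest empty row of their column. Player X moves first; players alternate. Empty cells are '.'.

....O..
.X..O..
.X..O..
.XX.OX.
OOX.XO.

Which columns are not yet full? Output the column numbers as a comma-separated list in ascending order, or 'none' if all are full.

col 0: top cell = '.' → open
col 1: top cell = '.' → open
col 2: top cell = '.' → open
col 3: top cell = '.' → open
col 4: top cell = 'O' → FULL
col 5: top cell = '.' → open
col 6: top cell = '.' → open

Answer: 0,1,2,3,5,6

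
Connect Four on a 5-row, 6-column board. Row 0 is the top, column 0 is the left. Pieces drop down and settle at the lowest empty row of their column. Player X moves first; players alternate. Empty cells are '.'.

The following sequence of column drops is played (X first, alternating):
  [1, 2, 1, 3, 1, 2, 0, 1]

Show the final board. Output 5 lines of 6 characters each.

Answer: ......
.O....
.X....
.XO...
XXOO..

Derivation:
Move 1: X drops in col 1, lands at row 4
Move 2: O drops in col 2, lands at row 4
Move 3: X drops in col 1, lands at row 3
Move 4: O drops in col 3, lands at row 4
Move 5: X drops in col 1, lands at row 2
Move 6: O drops in col 2, lands at row 3
Move 7: X drops in col 0, lands at row 4
Move 8: O drops in col 1, lands at row 1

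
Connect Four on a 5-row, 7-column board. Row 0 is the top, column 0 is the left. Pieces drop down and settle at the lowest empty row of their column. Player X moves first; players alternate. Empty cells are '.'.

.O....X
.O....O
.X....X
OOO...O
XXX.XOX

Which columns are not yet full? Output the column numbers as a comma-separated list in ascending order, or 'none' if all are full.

col 0: top cell = '.' → open
col 1: top cell = 'O' → FULL
col 2: top cell = '.' → open
col 3: top cell = '.' → open
col 4: top cell = '.' → open
col 5: top cell = '.' → open
col 6: top cell = 'X' → FULL

Answer: 0,2,3,4,5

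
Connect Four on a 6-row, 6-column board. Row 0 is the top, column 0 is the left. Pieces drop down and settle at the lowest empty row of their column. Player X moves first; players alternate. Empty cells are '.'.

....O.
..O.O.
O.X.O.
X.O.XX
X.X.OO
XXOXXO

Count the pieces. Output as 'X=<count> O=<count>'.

X=10 O=10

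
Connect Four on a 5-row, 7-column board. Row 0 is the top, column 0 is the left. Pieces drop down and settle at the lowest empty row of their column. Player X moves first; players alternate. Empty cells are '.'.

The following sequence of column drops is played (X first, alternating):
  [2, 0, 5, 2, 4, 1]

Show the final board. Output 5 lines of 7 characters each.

Answer: .......
.......
.......
..O....
OOX.XX.

Derivation:
Move 1: X drops in col 2, lands at row 4
Move 2: O drops in col 0, lands at row 4
Move 3: X drops in col 5, lands at row 4
Move 4: O drops in col 2, lands at row 3
Move 5: X drops in col 4, lands at row 4
Move 6: O drops in col 1, lands at row 4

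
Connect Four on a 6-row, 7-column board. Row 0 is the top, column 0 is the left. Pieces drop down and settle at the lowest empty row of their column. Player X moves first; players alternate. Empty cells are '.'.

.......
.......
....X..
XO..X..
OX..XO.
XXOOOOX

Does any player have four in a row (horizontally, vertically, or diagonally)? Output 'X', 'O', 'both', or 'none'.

O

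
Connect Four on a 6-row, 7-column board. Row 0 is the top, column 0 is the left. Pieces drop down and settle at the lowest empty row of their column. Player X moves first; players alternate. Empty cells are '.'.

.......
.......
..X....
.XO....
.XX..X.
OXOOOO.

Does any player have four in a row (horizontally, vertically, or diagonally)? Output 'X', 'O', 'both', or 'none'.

O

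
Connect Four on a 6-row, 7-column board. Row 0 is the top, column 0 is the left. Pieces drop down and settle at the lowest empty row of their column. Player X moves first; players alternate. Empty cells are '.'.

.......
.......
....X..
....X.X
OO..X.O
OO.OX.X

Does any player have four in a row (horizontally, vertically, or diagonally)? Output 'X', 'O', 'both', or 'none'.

X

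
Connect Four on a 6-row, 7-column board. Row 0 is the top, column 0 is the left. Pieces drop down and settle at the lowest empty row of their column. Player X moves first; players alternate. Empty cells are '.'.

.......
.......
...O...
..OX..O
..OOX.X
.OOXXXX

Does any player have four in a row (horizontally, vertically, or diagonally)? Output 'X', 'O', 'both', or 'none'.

X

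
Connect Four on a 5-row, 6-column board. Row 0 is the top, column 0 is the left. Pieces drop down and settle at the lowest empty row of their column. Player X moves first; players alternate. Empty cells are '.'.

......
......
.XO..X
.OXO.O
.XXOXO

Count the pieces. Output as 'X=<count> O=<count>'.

X=6 O=6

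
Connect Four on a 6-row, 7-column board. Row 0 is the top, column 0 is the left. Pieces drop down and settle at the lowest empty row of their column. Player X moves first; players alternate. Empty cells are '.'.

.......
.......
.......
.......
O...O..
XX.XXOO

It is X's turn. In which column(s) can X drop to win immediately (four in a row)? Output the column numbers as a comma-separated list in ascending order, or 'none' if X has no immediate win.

col 0: drop X → no win
col 1: drop X → no win
col 2: drop X → WIN!
col 3: drop X → no win
col 4: drop X → no win
col 5: drop X → no win
col 6: drop X → no win

Answer: 2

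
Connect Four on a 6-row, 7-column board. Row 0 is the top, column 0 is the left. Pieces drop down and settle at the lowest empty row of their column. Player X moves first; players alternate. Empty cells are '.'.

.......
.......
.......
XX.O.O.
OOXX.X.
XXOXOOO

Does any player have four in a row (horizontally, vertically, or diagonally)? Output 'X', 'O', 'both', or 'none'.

none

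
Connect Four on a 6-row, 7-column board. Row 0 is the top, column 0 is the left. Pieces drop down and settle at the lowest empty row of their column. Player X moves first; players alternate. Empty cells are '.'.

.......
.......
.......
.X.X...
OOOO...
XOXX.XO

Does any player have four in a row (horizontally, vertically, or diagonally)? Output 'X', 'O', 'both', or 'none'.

O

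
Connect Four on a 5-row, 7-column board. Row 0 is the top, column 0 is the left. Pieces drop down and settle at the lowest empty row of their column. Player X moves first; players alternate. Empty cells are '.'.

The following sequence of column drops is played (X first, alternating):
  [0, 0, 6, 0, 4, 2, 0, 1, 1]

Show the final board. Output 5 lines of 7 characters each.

Answer: .......
X......
O......
OX.....
XOO.X.X

Derivation:
Move 1: X drops in col 0, lands at row 4
Move 2: O drops in col 0, lands at row 3
Move 3: X drops in col 6, lands at row 4
Move 4: O drops in col 0, lands at row 2
Move 5: X drops in col 4, lands at row 4
Move 6: O drops in col 2, lands at row 4
Move 7: X drops in col 0, lands at row 1
Move 8: O drops in col 1, lands at row 4
Move 9: X drops in col 1, lands at row 3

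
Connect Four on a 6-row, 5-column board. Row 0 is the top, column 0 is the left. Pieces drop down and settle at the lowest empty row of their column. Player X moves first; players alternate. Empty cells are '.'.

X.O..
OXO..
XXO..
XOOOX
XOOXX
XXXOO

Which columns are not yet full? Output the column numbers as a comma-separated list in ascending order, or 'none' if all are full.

col 0: top cell = 'X' → FULL
col 1: top cell = '.' → open
col 2: top cell = 'O' → FULL
col 3: top cell = '.' → open
col 4: top cell = '.' → open

Answer: 1,3,4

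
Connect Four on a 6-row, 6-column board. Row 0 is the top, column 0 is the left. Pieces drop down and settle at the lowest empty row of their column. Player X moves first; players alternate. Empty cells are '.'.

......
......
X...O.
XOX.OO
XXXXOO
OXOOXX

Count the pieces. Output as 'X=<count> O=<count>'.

X=10 O=9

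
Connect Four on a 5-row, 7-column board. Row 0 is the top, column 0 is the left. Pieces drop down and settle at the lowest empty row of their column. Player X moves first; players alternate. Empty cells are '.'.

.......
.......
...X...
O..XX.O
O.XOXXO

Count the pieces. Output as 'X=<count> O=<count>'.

X=6 O=5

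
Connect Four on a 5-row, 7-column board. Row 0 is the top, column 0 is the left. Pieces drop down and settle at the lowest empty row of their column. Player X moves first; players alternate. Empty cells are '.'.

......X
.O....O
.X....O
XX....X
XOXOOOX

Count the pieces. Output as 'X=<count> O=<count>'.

X=8 O=7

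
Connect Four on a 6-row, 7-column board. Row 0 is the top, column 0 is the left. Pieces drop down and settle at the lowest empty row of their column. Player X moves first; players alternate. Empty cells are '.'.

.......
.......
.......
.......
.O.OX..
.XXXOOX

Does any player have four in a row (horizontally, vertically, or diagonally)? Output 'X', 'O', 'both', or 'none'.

none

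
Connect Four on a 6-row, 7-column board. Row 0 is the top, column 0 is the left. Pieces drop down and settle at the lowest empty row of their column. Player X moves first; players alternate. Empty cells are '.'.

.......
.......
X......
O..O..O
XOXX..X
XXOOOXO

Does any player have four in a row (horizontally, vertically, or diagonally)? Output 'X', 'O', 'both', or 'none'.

none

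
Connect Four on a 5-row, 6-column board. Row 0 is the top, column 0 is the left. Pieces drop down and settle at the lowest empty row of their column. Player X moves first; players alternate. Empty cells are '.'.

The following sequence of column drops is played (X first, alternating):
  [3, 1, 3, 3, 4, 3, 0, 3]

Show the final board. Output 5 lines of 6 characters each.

Move 1: X drops in col 3, lands at row 4
Move 2: O drops in col 1, lands at row 4
Move 3: X drops in col 3, lands at row 3
Move 4: O drops in col 3, lands at row 2
Move 5: X drops in col 4, lands at row 4
Move 6: O drops in col 3, lands at row 1
Move 7: X drops in col 0, lands at row 4
Move 8: O drops in col 3, lands at row 0

Answer: ...O..
...O..
...O..
...X..
XO.XX.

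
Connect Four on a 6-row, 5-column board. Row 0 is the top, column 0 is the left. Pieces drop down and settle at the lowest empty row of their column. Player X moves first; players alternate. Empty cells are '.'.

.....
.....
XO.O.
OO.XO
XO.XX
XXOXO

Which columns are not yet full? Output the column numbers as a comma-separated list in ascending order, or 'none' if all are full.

col 0: top cell = '.' → open
col 1: top cell = '.' → open
col 2: top cell = '.' → open
col 3: top cell = '.' → open
col 4: top cell = '.' → open

Answer: 0,1,2,3,4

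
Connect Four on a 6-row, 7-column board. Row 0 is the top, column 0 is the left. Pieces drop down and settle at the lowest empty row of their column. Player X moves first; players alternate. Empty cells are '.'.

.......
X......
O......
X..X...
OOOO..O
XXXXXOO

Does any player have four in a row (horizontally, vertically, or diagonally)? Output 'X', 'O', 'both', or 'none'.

both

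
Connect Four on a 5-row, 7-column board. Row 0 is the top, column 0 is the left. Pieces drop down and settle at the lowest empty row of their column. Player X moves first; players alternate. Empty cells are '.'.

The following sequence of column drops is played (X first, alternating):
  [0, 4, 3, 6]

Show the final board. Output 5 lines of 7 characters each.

Answer: .......
.......
.......
.......
X..XO.O

Derivation:
Move 1: X drops in col 0, lands at row 4
Move 2: O drops in col 4, lands at row 4
Move 3: X drops in col 3, lands at row 4
Move 4: O drops in col 6, lands at row 4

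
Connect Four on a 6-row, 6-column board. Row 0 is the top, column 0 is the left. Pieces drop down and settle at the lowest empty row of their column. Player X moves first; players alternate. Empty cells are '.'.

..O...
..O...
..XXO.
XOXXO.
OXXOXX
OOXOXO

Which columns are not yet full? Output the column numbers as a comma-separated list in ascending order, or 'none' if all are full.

col 0: top cell = '.' → open
col 1: top cell = '.' → open
col 2: top cell = 'O' → FULL
col 3: top cell = '.' → open
col 4: top cell = '.' → open
col 5: top cell = '.' → open

Answer: 0,1,3,4,5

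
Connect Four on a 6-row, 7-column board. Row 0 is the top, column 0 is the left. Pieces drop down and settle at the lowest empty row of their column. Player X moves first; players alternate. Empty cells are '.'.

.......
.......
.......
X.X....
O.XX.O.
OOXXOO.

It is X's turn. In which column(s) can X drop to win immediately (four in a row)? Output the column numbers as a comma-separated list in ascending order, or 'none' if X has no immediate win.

col 0: drop X → no win
col 1: drop X → no win
col 2: drop X → WIN!
col 3: drop X → no win
col 4: drop X → no win
col 5: drop X → no win
col 6: drop X → no win

Answer: 2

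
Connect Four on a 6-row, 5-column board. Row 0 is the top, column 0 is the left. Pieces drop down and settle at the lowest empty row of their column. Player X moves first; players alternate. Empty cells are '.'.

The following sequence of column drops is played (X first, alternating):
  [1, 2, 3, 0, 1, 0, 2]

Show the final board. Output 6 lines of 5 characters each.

Move 1: X drops in col 1, lands at row 5
Move 2: O drops in col 2, lands at row 5
Move 3: X drops in col 3, lands at row 5
Move 4: O drops in col 0, lands at row 5
Move 5: X drops in col 1, lands at row 4
Move 6: O drops in col 0, lands at row 4
Move 7: X drops in col 2, lands at row 4

Answer: .....
.....
.....
.....
OXX..
OXOX.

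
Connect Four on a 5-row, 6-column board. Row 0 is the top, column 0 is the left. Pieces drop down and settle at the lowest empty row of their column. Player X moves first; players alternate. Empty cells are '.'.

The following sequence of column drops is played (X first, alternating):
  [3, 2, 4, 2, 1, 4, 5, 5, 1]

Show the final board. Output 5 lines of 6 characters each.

Answer: ......
......
......
.XO.OO
.XOXXX

Derivation:
Move 1: X drops in col 3, lands at row 4
Move 2: O drops in col 2, lands at row 4
Move 3: X drops in col 4, lands at row 4
Move 4: O drops in col 2, lands at row 3
Move 5: X drops in col 1, lands at row 4
Move 6: O drops in col 4, lands at row 3
Move 7: X drops in col 5, lands at row 4
Move 8: O drops in col 5, lands at row 3
Move 9: X drops in col 1, lands at row 3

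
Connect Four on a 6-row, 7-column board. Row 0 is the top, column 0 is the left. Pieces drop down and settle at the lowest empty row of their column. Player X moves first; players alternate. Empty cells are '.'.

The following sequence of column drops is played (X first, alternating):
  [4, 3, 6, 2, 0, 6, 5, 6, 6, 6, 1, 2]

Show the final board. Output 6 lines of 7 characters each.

Move 1: X drops in col 4, lands at row 5
Move 2: O drops in col 3, lands at row 5
Move 3: X drops in col 6, lands at row 5
Move 4: O drops in col 2, lands at row 5
Move 5: X drops in col 0, lands at row 5
Move 6: O drops in col 6, lands at row 4
Move 7: X drops in col 5, lands at row 5
Move 8: O drops in col 6, lands at row 3
Move 9: X drops in col 6, lands at row 2
Move 10: O drops in col 6, lands at row 1
Move 11: X drops in col 1, lands at row 5
Move 12: O drops in col 2, lands at row 4

Answer: .......
......O
......X
......O
..O...O
XXOOXXX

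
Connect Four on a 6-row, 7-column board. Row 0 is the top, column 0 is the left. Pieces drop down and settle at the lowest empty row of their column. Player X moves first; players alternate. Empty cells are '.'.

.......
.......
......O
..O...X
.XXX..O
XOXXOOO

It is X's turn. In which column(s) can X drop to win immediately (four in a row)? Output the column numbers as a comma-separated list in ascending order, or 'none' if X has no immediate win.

col 0: drop X → WIN!
col 1: drop X → no win
col 2: drop X → no win
col 3: drop X → no win
col 4: drop X → WIN!
col 5: drop X → no win
col 6: drop X → no win

Answer: 0,4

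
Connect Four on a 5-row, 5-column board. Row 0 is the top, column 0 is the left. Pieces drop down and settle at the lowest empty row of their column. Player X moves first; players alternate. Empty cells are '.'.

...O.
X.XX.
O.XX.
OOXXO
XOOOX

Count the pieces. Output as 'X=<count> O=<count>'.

X=9 O=8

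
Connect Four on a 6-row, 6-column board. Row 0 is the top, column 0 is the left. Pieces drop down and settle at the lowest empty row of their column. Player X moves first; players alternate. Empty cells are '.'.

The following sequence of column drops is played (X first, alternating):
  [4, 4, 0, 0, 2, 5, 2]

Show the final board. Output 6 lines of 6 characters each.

Move 1: X drops in col 4, lands at row 5
Move 2: O drops in col 4, lands at row 4
Move 3: X drops in col 0, lands at row 5
Move 4: O drops in col 0, lands at row 4
Move 5: X drops in col 2, lands at row 5
Move 6: O drops in col 5, lands at row 5
Move 7: X drops in col 2, lands at row 4

Answer: ......
......
......
......
O.X.O.
X.X.XO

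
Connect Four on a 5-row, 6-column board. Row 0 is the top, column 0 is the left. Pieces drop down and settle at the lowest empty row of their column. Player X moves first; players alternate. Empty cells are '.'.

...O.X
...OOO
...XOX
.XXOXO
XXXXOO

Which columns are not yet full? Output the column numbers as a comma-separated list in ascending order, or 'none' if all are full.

col 0: top cell = '.' → open
col 1: top cell = '.' → open
col 2: top cell = '.' → open
col 3: top cell = 'O' → FULL
col 4: top cell = '.' → open
col 5: top cell = 'X' → FULL

Answer: 0,1,2,4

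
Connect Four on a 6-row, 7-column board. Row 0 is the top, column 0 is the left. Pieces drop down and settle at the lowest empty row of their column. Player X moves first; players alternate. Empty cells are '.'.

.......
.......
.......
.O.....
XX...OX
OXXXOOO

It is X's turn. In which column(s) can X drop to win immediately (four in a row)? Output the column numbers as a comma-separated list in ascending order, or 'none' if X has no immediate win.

Answer: none

Derivation:
col 0: drop X → no win
col 1: drop X → no win
col 2: drop X → no win
col 3: drop X → no win
col 4: drop X → no win
col 5: drop X → no win
col 6: drop X → no win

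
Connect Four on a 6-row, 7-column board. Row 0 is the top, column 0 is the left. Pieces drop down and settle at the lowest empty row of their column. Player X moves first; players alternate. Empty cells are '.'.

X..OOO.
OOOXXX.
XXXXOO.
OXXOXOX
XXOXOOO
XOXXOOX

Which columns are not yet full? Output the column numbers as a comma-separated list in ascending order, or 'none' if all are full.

col 0: top cell = 'X' → FULL
col 1: top cell = '.' → open
col 2: top cell = '.' → open
col 3: top cell = 'O' → FULL
col 4: top cell = 'O' → FULL
col 5: top cell = 'O' → FULL
col 6: top cell = '.' → open

Answer: 1,2,6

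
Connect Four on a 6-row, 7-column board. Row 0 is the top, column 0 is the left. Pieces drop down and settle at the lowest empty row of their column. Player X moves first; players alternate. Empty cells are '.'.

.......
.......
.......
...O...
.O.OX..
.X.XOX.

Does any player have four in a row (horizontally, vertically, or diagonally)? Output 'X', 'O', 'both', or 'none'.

none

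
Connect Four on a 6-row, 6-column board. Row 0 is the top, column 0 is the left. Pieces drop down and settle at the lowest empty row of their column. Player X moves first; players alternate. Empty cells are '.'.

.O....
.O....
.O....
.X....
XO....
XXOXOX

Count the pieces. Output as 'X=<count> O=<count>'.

X=6 O=6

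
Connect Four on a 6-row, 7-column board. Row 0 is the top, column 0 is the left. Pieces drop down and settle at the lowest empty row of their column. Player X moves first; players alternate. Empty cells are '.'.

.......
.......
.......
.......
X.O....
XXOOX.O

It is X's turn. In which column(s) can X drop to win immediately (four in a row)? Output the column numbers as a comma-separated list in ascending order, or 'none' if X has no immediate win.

col 0: drop X → no win
col 1: drop X → no win
col 2: drop X → no win
col 3: drop X → no win
col 4: drop X → no win
col 5: drop X → no win
col 6: drop X → no win

Answer: none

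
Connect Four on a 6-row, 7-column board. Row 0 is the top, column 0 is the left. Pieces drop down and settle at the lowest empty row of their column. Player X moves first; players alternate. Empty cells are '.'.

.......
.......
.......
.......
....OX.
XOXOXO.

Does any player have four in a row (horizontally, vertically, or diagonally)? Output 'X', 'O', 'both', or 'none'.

none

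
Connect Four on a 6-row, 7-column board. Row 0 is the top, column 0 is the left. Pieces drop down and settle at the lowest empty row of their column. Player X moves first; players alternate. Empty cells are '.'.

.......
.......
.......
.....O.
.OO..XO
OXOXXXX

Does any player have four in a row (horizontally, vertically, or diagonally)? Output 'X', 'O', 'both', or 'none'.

X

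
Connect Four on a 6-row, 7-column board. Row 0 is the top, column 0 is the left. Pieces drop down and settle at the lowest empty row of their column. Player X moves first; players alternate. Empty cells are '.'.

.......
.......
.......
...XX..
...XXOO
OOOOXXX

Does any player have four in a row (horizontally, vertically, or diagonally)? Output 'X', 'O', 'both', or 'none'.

O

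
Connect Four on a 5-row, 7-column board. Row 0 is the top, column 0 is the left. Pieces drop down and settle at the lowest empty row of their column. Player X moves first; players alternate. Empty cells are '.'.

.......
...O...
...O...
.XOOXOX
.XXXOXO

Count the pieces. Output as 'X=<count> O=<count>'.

X=7 O=7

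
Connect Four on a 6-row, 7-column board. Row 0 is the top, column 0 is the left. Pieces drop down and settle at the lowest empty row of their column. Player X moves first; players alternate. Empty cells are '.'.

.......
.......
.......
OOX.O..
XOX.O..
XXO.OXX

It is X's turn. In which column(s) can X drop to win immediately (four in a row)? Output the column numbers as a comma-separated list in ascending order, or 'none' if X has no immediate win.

col 0: drop X → no win
col 1: drop X → no win
col 2: drop X → no win
col 3: drop X → no win
col 4: drop X → no win
col 5: drop X → no win
col 6: drop X → no win

Answer: none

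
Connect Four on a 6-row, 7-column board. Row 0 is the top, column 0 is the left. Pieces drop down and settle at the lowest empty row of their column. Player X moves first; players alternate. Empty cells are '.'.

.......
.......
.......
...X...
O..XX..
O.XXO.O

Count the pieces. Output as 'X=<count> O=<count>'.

X=5 O=4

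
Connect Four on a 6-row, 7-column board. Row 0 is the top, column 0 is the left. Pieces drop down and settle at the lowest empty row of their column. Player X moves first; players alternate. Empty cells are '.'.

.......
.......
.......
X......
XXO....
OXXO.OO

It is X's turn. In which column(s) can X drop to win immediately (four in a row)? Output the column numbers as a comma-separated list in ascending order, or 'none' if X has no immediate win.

col 0: drop X → no win
col 1: drop X → no win
col 2: drop X → no win
col 3: drop X → no win
col 4: drop X → no win
col 5: drop X → no win
col 6: drop X → no win

Answer: none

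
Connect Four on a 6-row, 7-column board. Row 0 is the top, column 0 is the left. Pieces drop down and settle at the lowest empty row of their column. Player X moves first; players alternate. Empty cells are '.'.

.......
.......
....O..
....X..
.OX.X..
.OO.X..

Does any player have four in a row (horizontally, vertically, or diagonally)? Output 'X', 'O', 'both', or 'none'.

none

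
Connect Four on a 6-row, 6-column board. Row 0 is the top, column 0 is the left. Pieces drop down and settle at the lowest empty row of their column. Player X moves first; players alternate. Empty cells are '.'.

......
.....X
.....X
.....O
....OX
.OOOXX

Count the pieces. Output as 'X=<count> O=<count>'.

X=5 O=5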